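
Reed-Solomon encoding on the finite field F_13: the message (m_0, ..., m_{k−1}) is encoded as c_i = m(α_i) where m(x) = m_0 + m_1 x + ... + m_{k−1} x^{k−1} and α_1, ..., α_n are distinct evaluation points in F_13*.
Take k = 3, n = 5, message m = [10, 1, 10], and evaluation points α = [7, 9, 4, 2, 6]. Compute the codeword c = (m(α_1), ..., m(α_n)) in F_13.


c = [0, 10, 5, 0, 12]

Message polynomial: m(x) = 10 + 1·x + 10·x^2 (mod 13).
For each evaluation point α_i, compute m(α_i) mod 13:
  α_1 = 7: Horner steps 10 → 6 → 0, so m(7) = 0.
  α_2 = 9: Horner steps 10 → 0 → 10, so m(9) = 10.
  α_3 = 4: Horner steps 10 → 2 → 5, so m(4) = 5.
  α_4 = 2: Horner steps 10 → 8 → 0, so m(2) = 0.
  α_5 = 6: Horner steps 10 → 9 → 12, so m(6) = 12.
Codeword c = [0, 10, 5, 0, 12] ∈ F_13^5.


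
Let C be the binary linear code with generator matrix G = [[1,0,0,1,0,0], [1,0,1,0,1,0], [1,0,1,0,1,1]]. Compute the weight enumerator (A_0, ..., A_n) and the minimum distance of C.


Weight distribution: A_0 = 1, A_1 = 1, A_2 = 1, A_3 = 3, A_4 = 2. Minimum distance d = 1.

Enumerate all 2^3 = 8 messages m ∈ F_2^3.
For each, compute codeword c = mG in F_2^6, then tally its weight.
  m = 000 → c = 000000, weight = 0.
  m = 100 → c = 100100, weight = 2.
  m = 010 → c = 101010, weight = 3.
  m = 110 → c = 001110, weight = 3.
  m = 001 → c = 101011, weight = 4.
  m = 101 → c = 001111, weight = 4.
  m = 011 → c = 000001, weight = 1.
  m = 111 → c = 100101, weight = 3.
Tally weights:
  weight 0: 1 codewords.
  weight 1: 1 codewords.
  weight 2: 1 codewords.
  weight 3: 3 codewords.
  weight 4: 2 codewords.
Minimum distance d = smallest w > 0 with A_w > 0 = 1.
Sanity: Σ A_w = 8 = 2^3 = 8 ✓.


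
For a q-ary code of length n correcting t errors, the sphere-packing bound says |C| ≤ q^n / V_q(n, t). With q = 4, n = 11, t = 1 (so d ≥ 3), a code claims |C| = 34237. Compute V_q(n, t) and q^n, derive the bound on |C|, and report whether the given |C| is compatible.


V_q(n, t) = 34, q^n = 4194304, Hamming bound = 123361, |C| = 34237 ≤ bound (satisfied).

Step 1: Compute V_q(n, t) = Σ_{j=0}^1 C(n, j) (q−1)^j.
  j = 0: C(11,0)·(3)^0 = 1·1 = 1.
  j = 1: C(11,1)·(3)^1 = 11·3 = 33.
  V_q(n, t) = 1 + 33 = 34.
Step 2: q^n = 4^11 = 4194304.
Step 3: Hamming bound ⌊q^n / V_q(n,t)⌋ = ⌊4194304/34⌋ = 123361.
Step 4: Compare |C| = 34237 to 123361: satisfied.
The claimed |C| lies below the Hamming bound.


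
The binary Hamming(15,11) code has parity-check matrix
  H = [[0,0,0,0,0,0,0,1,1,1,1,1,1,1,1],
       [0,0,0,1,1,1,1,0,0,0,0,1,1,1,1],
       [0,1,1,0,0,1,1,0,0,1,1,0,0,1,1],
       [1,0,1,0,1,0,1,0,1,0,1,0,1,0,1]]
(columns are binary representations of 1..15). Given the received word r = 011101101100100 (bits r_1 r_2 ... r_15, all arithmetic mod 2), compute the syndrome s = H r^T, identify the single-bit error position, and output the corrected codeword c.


s = (1, 0, 1, 0)^T, error position = 10, corrected codeword c = 011101101000100

Compute s = H r^T mod 2 one row at a time:
  s_1 = 0 + 1 + 1 + 0 + 0 + 1 + 0 + 0 = 3 ≡ 1 (mod 2).
  s_2 = 1 + 0 + 1 + 1 + 0 + 1 + 0 + 0 = 4 ≡ 0 (mod 2).
  s_3 = 1 + 1 + 1 + 1 + 1 + 0 + 0 + 0 = 5 ≡ 1 (mod 2).
  s_4 = 0 + 1 + 0 + 1 + 1 + 0 + 1 + 0 = 4 ≡ 0 (mod 2).
s = (1, 0, 1, 0)^T — this equals column 10 of H (binary 1010), so error is at position 10.
Correct: flip bit 10 of r = 011101101100100 to get c = 011101101000100.


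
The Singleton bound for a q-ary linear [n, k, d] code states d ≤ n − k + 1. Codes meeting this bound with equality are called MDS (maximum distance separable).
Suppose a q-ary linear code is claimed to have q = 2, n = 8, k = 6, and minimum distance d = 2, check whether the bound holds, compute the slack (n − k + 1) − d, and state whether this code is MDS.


Singleton RHS = n − k + 1 = 3, slack = 1, bound satisfied, not MDS.

Singleton bound: d ≤ n − k + 1.
Here n = 8, k = 6, so n − k + 1 = 3.
Given d = 2, check d ≤ 3: YES.
Slack = (n − k + 1) − d = 1.
The code is NOT MDS (slack = 1 > 0).
Description: the claimed parameters are [8, 6, 2]_2; such a code would be non-MDS.


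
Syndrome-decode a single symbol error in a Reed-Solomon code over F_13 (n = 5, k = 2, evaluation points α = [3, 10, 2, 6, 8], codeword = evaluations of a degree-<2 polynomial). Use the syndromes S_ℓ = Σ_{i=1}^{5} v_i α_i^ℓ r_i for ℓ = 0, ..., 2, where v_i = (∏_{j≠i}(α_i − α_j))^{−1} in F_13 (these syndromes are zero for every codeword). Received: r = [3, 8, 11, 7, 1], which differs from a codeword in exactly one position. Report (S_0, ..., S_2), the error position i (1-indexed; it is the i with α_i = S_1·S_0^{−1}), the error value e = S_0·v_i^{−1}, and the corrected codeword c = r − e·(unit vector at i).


S = (7, 1, 2), error at position 3, error magnitude e = 5, c = [3, 8, 6, 7, 1].

Step 1: column multipliers v_i = (∏_{j≠i}(α_i − α_j))^{−1} mod 13.
  i = 1 (α = 3): (3−10)(3−2)(3−6)(3−8) = (−7)·1·(−3)·(−5) = −105 ≡ 12, so v_1 = 12^{−1} = 12 (mod 13).
  i = 2 (α = 10): (10−3)(10−2)(10−6)(10−8) = 7·8·4·2 = 448 ≡ 6, so v_2 = 6^{−1} = 11 (mod 13).
  i = 3 (α = 2): (2−3)(2−10)(2−6)(2−8) = (−1)·(−8)·(−4)·(−6) = 192 ≡ 10, so v_3 = 10^{−1} = 4 (mod 13).
  i = 4 (α = 6): (6−3)(6−10)(6−2)(6−8) = 3·(−4)·4·(−2) = 96 ≡ 5, so v_4 = 5^{−1} = 8 (mod 13).
  i = 5 (α = 8): (8−3)(8−10)(8−2)(8−6) = 5·(−2)·6·2 = −120 ≡ 10, so v_5 = 10^{−1} = 4 (mod 13).
  v = [12, 11, 4, 8, 4].
Step 2: syndromes of r = [3, 8, 11, 7, 1] (all sums mod 13).
  S_0 = Σ v_i r_i = 12·3 + 11·8 + 4·11 + 8·7 + 4·1 = 228 ≡ 7.
  S_1 = Σ v_i α_i r_i = 12·3·3 + 11·10·8 + 4·2·11 + 8·6·7 + 4·8·1 = 1444 ≡ 1.
  α_i^2 mod 13 = [9, 9, 4, 10, 12].
  S_2 = Σ v_i α_i^2 r_i = 12·9·3 + 11·9·8 + 4·4·11 + 8·10·7 + 4·12·1 = 1900 ≡ 2.
  S = (7, 1, 2) ≠ 0, so r is not a codeword (an error is present).
Step 3: locate the error. For a single error e at position i, S_ℓ = v_i·e·α_i^ℓ, so α_err = S_1/S_0.
  S_0^{−1} = 7^{−1} = 2 (mod 13), so α_err = 1·2 = 2 ≡ 2 = α_3. Error position i = 3.
  Consistency check: S_2/S_1 = 2·1 = 2 ≡ 2 = α_err ✓ (single-error assumption holds).
Step 4: error magnitude e = S_0/v_3 = S_0·∏_{j≠3}(α_3 − α_j) = 7·10 = 70 ≡ 5 (mod 13).
Step 5: correct position 3: c_3 = r_3 − e = 11 − 5 ≡ 6 (mod 13). Hence c = [3, 8, 6, 7, 1].
  Check: interpolating c through the α_i gives m(x) = 12 + 10·x (degree < 2) with m(α_i) = c_i for every i, so c is indeed a codeword.


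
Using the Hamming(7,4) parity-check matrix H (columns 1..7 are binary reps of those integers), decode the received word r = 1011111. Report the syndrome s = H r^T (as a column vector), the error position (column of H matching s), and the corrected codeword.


s = (0, 1, 0)^T, error position = 2, corrected codeword c = 1111111

Compute s = H r^T mod 2 one row at a time:
  s_1 = 1 + 1 + 1 + 1 = 4 ≡ 0 (mod 2).
  s_2 = 0 + 1 + 1 + 1 = 3 ≡ 1 (mod 2).
  s_3 = 1 + 1 + 1 + 1 = 4 ≡ 0 (mod 2).
s = (0, 1, 0)^T — this equals column 2 of H (binary 010), so error is at position 2.
Correct: flip bit 2 of r = 1011111 to get c = 1111111.


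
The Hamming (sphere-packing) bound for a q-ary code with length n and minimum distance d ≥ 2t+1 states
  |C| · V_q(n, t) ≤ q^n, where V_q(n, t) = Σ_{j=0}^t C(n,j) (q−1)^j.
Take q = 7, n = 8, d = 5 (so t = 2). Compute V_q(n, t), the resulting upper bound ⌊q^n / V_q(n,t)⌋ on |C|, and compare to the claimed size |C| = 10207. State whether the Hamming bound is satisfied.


V_q(n, t) = 1057, q^n = 5764801, Hamming bound = 5453, |C| = 10207 > bound (violated).

Step 1: Compute V_q(n, t) = Σ_{j=0}^2 C(n, j) (q−1)^j.
  j = 0: C(8,0)·(6)^0 = 1·1 = 1.
  j = 1: C(8,1)·(6)^1 = 8·6 = 48.
  j = 2: C(8,2)·(6)^2 = 28·36 = 1008.
  V_q(n, t) = 1 + 48 + 1008 = 1057.
Step 2: q^n = 7^8 = 5764801.
Step 3: Hamming bound ⌊q^n / V_q(n,t)⌋ = ⌊5764801/1057⌋ = 5453.
Step 4: Compare |C| = 10207 to 5453: violated.
The claimed |C| lies above the Hamming bound, so no 7-ary code of length 8 with d ≥ 5 can have 10207 codewords.


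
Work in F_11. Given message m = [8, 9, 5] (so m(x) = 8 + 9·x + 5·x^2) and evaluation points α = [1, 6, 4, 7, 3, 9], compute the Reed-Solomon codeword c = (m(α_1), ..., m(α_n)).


c = [0, 0, 3, 8, 3, 10]

Message polynomial: m(x) = 8 + 9·x + 5·x^2 (mod 11).
For each evaluation point α_i, compute m(α_i) mod 11:
  α_1 = 1: Horner steps 5 → 3 → 0, so m(1) = 0.
  α_2 = 6: Horner steps 5 → 6 → 0, so m(6) = 0.
  α_3 = 4: Horner steps 5 → 7 → 3, so m(4) = 3.
  α_4 = 7: Horner steps 5 → 0 → 8, so m(7) = 8.
  α_5 = 3: Horner steps 5 → 2 → 3, so m(3) = 3.
  α_6 = 9: Horner steps 5 → 10 → 10, so m(9) = 10.
Codeword c = [0, 0, 3, 8, 3, 10] ∈ F_11^6.


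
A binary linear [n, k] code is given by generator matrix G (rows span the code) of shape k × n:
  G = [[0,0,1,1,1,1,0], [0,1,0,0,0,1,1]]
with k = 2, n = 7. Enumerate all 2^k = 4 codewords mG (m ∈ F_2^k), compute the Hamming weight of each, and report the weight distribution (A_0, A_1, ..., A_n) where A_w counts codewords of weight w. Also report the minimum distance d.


Weight distribution: A_0 = 1, A_3 = 1, A_4 = 1, A_5 = 1. Minimum distance d = 3.

Enumerate all 2^2 = 4 messages m ∈ F_2^2.
For each, compute codeword c = mG in F_2^7, then tally its weight.
  m = 00 → c = 0000000, weight = 0.
  m = 10 → c = 0011110, weight = 4.
  m = 01 → c = 0100011, weight = 3.
  m = 11 → c = 0111101, weight = 5.
Tally weights:
  weight 0: 1 codewords.
  weight 3: 1 codewords.
  weight 4: 1 codewords.
  weight 5: 1 codewords.
Minimum distance d = smallest w > 0 with A_w > 0 = 3.
Sanity: Σ A_w = 4 = 2^2 = 4 ✓.


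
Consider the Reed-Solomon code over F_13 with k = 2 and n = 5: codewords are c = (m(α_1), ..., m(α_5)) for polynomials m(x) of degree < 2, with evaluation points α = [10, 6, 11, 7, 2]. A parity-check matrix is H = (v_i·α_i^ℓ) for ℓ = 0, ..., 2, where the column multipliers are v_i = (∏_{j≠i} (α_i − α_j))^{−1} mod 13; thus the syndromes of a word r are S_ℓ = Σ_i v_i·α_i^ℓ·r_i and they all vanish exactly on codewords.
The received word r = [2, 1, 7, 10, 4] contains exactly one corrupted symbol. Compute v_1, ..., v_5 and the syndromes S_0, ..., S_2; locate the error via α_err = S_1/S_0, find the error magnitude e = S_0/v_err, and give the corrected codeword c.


S = (7, 5, 11), error at position 1, error magnitude e = 4, c = [11, 1, 7, 10, 4].

Step 1: column multipliers v_i = (∏_{j≠i}(α_i − α_j))^{−1} mod 13.
  i = 1 (α = 10): (10−6)(10−11)(10−7)(10−2) = 4·(−1)·3·8 = −96 ≡ 8, so v_1 = 8^{−1} = 5 (mod 13).
  i = 2 (α = 6): (6−10)(6−11)(6−7)(6−2) = (−4)·(−5)·(−1)·4 = −80 ≡ 11, so v_2 = 11^{−1} = 6 (mod 13).
  i = 3 (α = 11): (11−10)(11−6)(11−7)(11−2) = 1·5·4·9 = 180 ≡ 11, so v_3 = 11^{−1} = 6 (mod 13).
  i = 4 (α = 7): (7−10)(7−6)(7−11)(7−2) = (−3)·1·(−4)·5 = 60 ≡ 8, so v_4 = 8^{−1} = 5 (mod 13).
  i = 5 (α = 2): (2−10)(2−6)(2−11)(2−7) = (−8)·(−4)·(−9)·(−5) = 1440 ≡ 10, so v_5 = 10^{−1} = 4 (mod 13).
  v = [5, 6, 6, 5, 4].
Step 2: syndromes of r = [2, 1, 7, 10, 4] (all sums mod 13).
  S_0 = Σ v_i r_i = 5·2 + 6·1 + 6·7 + 5·10 + 4·4 = 124 ≡ 7.
  S_1 = Σ v_i α_i r_i = 5·10·2 + 6·6·1 + 6·11·7 + 5·7·10 + 4·2·4 = 980 ≡ 5.
  α_i^2 mod 13 = [9, 10, 4, 10, 4].
  S_2 = Σ v_i α_i^2 r_i = 5·9·2 + 6·10·1 + 6·4·7 + 5·10·10 + 4·4·4 = 882 ≡ 11.
  S = (7, 5, 11) ≠ 0, so r is not a codeword (an error is present).
Step 3: locate the error. For a single error e at position i, S_ℓ = v_i·e·α_i^ℓ, so α_err = S_1/S_0.
  S_0^{−1} = 7^{−1} = 2 (mod 13), so α_err = 5·2 = 10 ≡ 10 = α_1. Error position i = 1.
  Consistency check: S_2/S_1 = 11·8 = 88 ≡ 10 = α_err ✓ (single-error assumption holds).
Step 4: error magnitude e = S_0/v_1 = S_0·∏_{j≠1}(α_1 − α_j) = 7·8 = 56 ≡ 4 (mod 13).
Step 5: correct position 1: c_1 = r_1 − e = 2 − 4 ≡ 11 (mod 13). Hence c = [11, 1, 7, 10, 4].
  Check: interpolating c through the α_i gives m(x) = 12 + 9·x (degree < 2) with m(α_i) = c_i for every i, so c is indeed a codeword.


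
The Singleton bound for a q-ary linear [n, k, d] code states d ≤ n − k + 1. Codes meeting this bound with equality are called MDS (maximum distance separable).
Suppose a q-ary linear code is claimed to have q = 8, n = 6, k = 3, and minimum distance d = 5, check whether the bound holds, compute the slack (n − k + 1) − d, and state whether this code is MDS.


Singleton RHS = n − k + 1 = 4, slack = -1, bound violated (no such code; not MDS).

Singleton bound: d ≤ n − k + 1.
Here n = 6, k = 3, so n − k + 1 = 4.
Given d = 5, check d ≤ 4: NO.
Slack = (n − k + 1) − d = -1.
The slack is negative: d = 5 exceeds n − k + 1 = 4 by 1, so the Singleton bound is violated and no linear [6, 3, 5]_8 code can exist. In particular it is not MDS (MDS requires d = n − k + 1 exactly).
Description: the claimed parameters are [6, 3, 5]_8; such a code would be impossible (violates the Singleton bound).


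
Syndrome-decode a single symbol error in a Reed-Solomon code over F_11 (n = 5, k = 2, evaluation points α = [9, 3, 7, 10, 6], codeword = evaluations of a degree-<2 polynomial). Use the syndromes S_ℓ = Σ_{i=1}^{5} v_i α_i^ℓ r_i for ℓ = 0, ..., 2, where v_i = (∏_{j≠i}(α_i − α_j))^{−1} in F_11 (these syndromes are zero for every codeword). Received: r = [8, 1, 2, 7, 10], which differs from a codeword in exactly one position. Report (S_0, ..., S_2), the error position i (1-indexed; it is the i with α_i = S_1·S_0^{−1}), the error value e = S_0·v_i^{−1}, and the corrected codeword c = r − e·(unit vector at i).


S = (1, 10, 1), error at position 4, error magnitude e = 7, c = [8, 1, 2, 0, 10].

Step 1: column multipliers v_i = (∏_{j≠i}(α_i − α_j))^{−1} mod 11.
  i = 1 (α = 9): (9−3)(9−7)(9−10)(9−6) = 6·2·(−1)·3 = −36 ≡ 8, so v_1 = 8^{−1} = 7 (mod 11).
  i = 2 (α = 3): (3−9)(3−7)(3−10)(3−6) = (−6)·(−4)·(−7)·(−3) = 504 ≡ 9, so v_2 = 9^{−1} = 5 (mod 11).
  i = 3 (α = 7): (7−9)(7−3)(7−10)(7−6) = (−2)·4·(−3)·1 = 24 ≡ 2, so v_3 = 2^{−1} = 6 (mod 11).
  i = 4 (α = 10): (10−9)(10−3)(10−7)(10−6) = 1·7·3·4 = 84 ≡ 7, so v_4 = 7^{−1} = 8 (mod 11).
  i = 5 (α = 6): (6−9)(6−3)(6−7)(6−10) = (−3)·3·(−1)·(−4) = −36 ≡ 8, so v_5 = 8^{−1} = 7 (mod 11).
  v = [7, 5, 6, 8, 7].
Step 2: syndromes of r = [8, 1, 2, 7, 10] (all sums mod 11).
  S_0 = Σ v_i r_i = 7·8 + 5·1 + 6·2 + 8·7 + 7·10 = 199 ≡ 1.
  S_1 = Σ v_i α_i r_i = 7·9·8 + 5·3·1 + 6·7·2 + 8·10·7 + 7·6·10 = 1583 ≡ 10.
  α_i^2 mod 11 = [4, 9, 5, 1, 3].
  S_2 = Σ v_i α_i^2 r_i = 7·4·8 + 5·9·1 + 6·5·2 + 8·1·7 + 7·3·10 = 595 ≡ 1.
  S = (1, 10, 1) ≠ 0, so r is not a codeword (an error is present).
Step 3: locate the error. For a single error e at position i, S_ℓ = v_i·e·α_i^ℓ, so α_err = S_1/S_0.
  S_0^{−1} = 1^{−1} = 1 (mod 11), so α_err = 10·1 = 10 ≡ 10 = α_4. Error position i = 4.
  Consistency check: S_2/S_1 = 1·10 = 10 ≡ 10 = α_err ✓ (single-error assumption holds).
Step 4: error magnitude e = S_0/v_4 = S_0·∏_{j≠4}(α_4 − α_j) = 1·7 = 7 ≡ 7 (mod 11).
Step 5: correct position 4: c_4 = r_4 − e = 7 − 7 ≡ 0 (mod 11). Hence c = [8, 1, 2, 0, 10].
  Check: interpolating c through the α_i gives m(x) = 3 + 3·x (degree < 2) with m(α_i) = c_i for every i, so c is indeed a codeword.


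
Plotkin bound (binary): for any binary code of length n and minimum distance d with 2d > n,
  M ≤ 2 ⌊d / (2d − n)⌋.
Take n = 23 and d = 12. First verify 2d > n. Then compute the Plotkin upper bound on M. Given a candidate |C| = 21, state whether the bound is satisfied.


Plotkin bound M ≤ 24; given |C| = 21 ≤ bound (satisfied).

Check applicability: 2d = 24, n = 23.
2d − n = 1 > 0, so Plotkin applies.
Compute d/(2d−n) = 12/1 ≈ 12.0000.
⌊d/(2d−n)⌋ = 12.
Plotkin bound: M ≤ 2·12 = 24.
Given |C| = 21, check: satisfied.
This |C| is below the Plotkin bound.


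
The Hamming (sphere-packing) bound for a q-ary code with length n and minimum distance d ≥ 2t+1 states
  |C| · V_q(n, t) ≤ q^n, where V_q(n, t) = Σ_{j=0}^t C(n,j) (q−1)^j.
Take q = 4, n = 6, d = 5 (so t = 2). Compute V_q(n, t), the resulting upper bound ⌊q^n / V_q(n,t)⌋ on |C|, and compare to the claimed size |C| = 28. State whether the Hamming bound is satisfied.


V_q(n, t) = 154, q^n = 4096, Hamming bound = 26, |C| = 28 > bound (violated).

Step 1: Compute V_q(n, t) = Σ_{j=0}^2 C(n, j) (q−1)^j.
  j = 0: C(6,0)·(3)^0 = 1·1 = 1.
  j = 1: C(6,1)·(3)^1 = 6·3 = 18.
  j = 2: C(6,2)·(3)^2 = 15·9 = 135.
  V_q(n, t) = 1 + 18 + 135 = 154.
Step 2: q^n = 4^6 = 4096.
Step 3: Hamming bound ⌊q^n / V_q(n,t)⌋ = ⌊4096/154⌋ = 26.
Step 4: Compare |C| = 28 to 26: violated.
The claimed |C| lies above the Hamming bound, so no 4-ary code of length 6 with d ≥ 5 can have 28 codewords.


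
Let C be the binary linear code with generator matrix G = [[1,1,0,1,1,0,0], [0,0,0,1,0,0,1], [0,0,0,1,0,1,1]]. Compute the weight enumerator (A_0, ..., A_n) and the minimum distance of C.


Weight distribution: A_0 = 1, A_1 = 1, A_2 = 1, A_3 = 1, A_4 = 2, A_5 = 2. Minimum distance d = 1.

Enumerate all 2^3 = 8 messages m ∈ F_2^3.
For each, compute codeword c = mG in F_2^7, then tally its weight.
  m = 000 → c = 0000000, weight = 0.
  m = 100 → c = 1101100, weight = 4.
  m = 010 → c = 0001001, weight = 2.
  m = 110 → c = 1100101, weight = 4.
  m = 001 → c = 0001011, weight = 3.
  m = 101 → c = 1100111, weight = 5.
  m = 011 → c = 0000010, weight = 1.
  m = 111 → c = 1101110, weight = 5.
Tally weights:
  weight 0: 1 codewords.
  weight 1: 1 codewords.
  weight 2: 1 codewords.
  weight 3: 1 codewords.
  weight 4: 2 codewords.
  weight 5: 2 codewords.
Minimum distance d = smallest w > 0 with A_w > 0 = 1.
Sanity: Σ A_w = 8 = 2^3 = 8 ✓.


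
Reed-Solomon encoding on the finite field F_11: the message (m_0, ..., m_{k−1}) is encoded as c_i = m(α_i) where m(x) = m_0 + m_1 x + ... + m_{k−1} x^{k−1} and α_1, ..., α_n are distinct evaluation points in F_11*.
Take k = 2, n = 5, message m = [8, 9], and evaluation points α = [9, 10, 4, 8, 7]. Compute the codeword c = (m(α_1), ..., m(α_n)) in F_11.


c = [1, 10, 0, 3, 5]

Message polynomial: m(x) = 8 + 9·x (mod 11).
For each evaluation point α_i, compute m(α_i) mod 11:
  α_1 = 9: Horner steps 9 → 1, so m(9) = 1.
  α_2 = 10: Horner steps 9 → 10, so m(10) = 10.
  α_3 = 4: Horner steps 9 → 0, so m(4) = 0.
  α_4 = 8: Horner steps 9 → 3, so m(8) = 3.
  α_5 = 7: Horner steps 9 → 5, so m(7) = 5.
Codeword c = [1, 10, 0, 3, 5] ∈ F_11^5.


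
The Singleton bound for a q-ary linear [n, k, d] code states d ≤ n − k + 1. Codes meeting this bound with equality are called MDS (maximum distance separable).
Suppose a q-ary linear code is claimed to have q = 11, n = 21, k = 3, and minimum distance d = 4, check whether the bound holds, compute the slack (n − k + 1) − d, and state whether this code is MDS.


Singleton RHS = n − k + 1 = 19, slack = 15, bound satisfied, not MDS.

Singleton bound: d ≤ n − k + 1.
Here n = 21, k = 3, so n − k + 1 = 19.
Given d = 4, check d ≤ 19: YES.
Slack = (n − k + 1) − d = 15.
The code is NOT MDS (slack = 15 > 0).
Description: the claimed parameters are [21, 3, 4]_11; such a code would be non-MDS.


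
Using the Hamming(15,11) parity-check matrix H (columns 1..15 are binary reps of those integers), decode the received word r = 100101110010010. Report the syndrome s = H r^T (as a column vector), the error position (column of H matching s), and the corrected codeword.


s = (1, 0, 0, 1)^T, error position = 9, corrected codeword c = 100101111010010

Compute s = H r^T mod 2 one row at a time:
  s_1 = 1 + 0 + 0 + 1 + 0 + 0 + 1 + 0 = 3 ≡ 1 (mod 2).
  s_2 = 1 + 0 + 1 + 1 + 0 + 0 + 1 + 0 = 4 ≡ 0 (mod 2).
  s_3 = 0 + 0 + 1 + 1 + 0 + 1 + 1 + 0 = 4 ≡ 0 (mod 2).
  s_4 = 1 + 0 + 0 + 1 + 0 + 1 + 0 + 0 = 3 ≡ 1 (mod 2).
s = (1, 0, 0, 1)^T — this equals column 9 of H (binary 1001), so error is at position 9.
Correct: flip bit 9 of r = 100101110010010 to get c = 100101111010010.


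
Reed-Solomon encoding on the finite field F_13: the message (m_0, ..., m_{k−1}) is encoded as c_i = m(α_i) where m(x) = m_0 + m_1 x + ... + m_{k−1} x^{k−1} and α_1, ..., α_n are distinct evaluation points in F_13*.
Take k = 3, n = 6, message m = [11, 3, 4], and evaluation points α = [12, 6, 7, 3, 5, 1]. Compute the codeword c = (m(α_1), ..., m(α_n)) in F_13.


c = [12, 4, 7, 4, 9, 5]

Message polynomial: m(x) = 11 + 3·x + 4·x^2 (mod 13).
For each evaluation point α_i, compute m(α_i) mod 13:
  α_1 = 12: Horner steps 4 → 12 → 12, so m(12) = 12.
  α_2 = 6: Horner steps 4 → 1 → 4, so m(6) = 4.
  α_3 = 7: Horner steps 4 → 5 → 7, so m(7) = 7.
  α_4 = 3: Horner steps 4 → 2 → 4, so m(3) = 4.
  α_5 = 5: Horner steps 4 → 10 → 9, so m(5) = 9.
  α_6 = 1: Horner steps 4 → 7 → 5, so m(1) = 5.
Codeword c = [12, 4, 7, 4, 9, 5] ∈ F_13^6.


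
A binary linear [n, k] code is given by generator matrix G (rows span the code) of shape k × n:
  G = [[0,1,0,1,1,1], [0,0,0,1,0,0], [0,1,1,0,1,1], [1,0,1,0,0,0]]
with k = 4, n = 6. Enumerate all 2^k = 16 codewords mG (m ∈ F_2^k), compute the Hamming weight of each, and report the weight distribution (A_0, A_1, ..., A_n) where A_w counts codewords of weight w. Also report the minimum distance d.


Weight distribution: A_0 = 1, A_1 = 3, A_2 = 3, A_3 = 2, A_4 = 3, A_5 = 3, A_6 = 1. Minimum distance d = 1.

Enumerate all 2^4 = 16 messages m ∈ F_2^4.
For each, compute codeword c = mG in F_2^6, then tally its weight.
  m = 0000 → c = 000000, weight = 0.
  m = 1000 → c = 010111, weight = 4.
  m = 0100 → c = 000100, weight = 1.
  m = 1100 → c = 010011, weight = 3.
  m = 0010 → c = 011011, weight = 4.
  m = 1010 → c = 001100, weight = 2.
  m = 0110 → c = 011111, weight = 5.
  m = 1110 → c = 001000, weight = 1.
  m = 0001 → c = 101000, weight = 2.
  m = 1001 → c = 111111, weight = 6.
  m = 0101 → c = 101100, weight = 3.
  m = 1101 → c = 111011, weight = 5.
  m = 0011 → c = 110011, weight = 4.
  m = 1011 → c = 100100, weight = 2.
  m = 0111 → c = 110111, weight = 5.
  m = 1111 → c = 100000, weight = 1.
Tally weights:
  weight 0: 1 codewords.
  weight 1: 3 codewords.
  weight 2: 3 codewords.
  weight 3: 2 codewords.
  weight 4: 3 codewords.
  weight 5: 3 codewords.
  weight 6: 1 codewords.
Minimum distance d = smallest w > 0 with A_w > 0 = 1.
Sanity: Σ A_w = 16 = 2^4 = 16 ✓.


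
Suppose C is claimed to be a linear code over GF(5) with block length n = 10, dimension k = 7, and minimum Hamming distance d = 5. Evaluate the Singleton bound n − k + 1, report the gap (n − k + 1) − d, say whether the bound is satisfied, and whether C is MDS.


Singleton RHS = n − k + 1 = 4, slack = -1, bound violated (no such code; not MDS).

Singleton bound: d ≤ n − k + 1.
Here n = 10, k = 7, so n − k + 1 = 4.
Given d = 5, check d ≤ 4: NO.
Slack = (n − k + 1) − d = -1.
The slack is negative: d = 5 exceeds n − k + 1 = 4 by 1, so the Singleton bound is violated and no linear [10, 7, 5]_5 code can exist. In particular it is not MDS (MDS requires d = n − k + 1 exactly).
Description: the claimed parameters are [10, 7, 5]_5; such a code would be impossible (violates the Singleton bound).


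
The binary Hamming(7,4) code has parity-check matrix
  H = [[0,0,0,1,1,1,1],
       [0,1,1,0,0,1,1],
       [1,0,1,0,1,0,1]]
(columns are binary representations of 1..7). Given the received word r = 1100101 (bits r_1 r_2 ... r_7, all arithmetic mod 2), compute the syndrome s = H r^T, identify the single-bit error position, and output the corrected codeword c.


s = (0, 0, 1)^T, error position = 1, corrected codeword c = 0100101

Compute s = H r^T mod 2 one row at a time:
  s_1 = 0 + 1 + 0 + 1 = 2 ≡ 0 (mod 2).
  s_2 = 1 + 0 + 0 + 1 = 2 ≡ 0 (mod 2).
  s_3 = 1 + 0 + 1 + 1 = 3 ≡ 1 (mod 2).
s = (0, 0, 1)^T — this equals column 1 of H (binary 001), so error is at position 1.
Correct: flip bit 1 of r = 1100101 to get c = 0100101.


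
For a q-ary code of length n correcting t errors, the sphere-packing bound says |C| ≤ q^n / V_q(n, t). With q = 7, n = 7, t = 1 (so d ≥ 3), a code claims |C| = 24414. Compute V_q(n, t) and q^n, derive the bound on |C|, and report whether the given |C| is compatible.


V_q(n, t) = 43, q^n = 823543, Hamming bound = 19152, |C| = 24414 > bound (violated).

Step 1: Compute V_q(n, t) = Σ_{j=0}^1 C(n, j) (q−1)^j.
  j = 0: C(7,0)·(6)^0 = 1·1 = 1.
  j = 1: C(7,1)·(6)^1 = 7·6 = 42.
  V_q(n, t) = 1 + 42 = 43.
Step 2: q^n = 7^7 = 823543.
Step 3: Hamming bound ⌊q^n / V_q(n,t)⌋ = ⌊823543/43⌋ = 19152.
Step 4: Compare |C| = 24414 to 19152: violated.
The claimed |C| lies above the Hamming bound, so no 7-ary code of length 7 with d ≥ 3 can have 24414 codewords.


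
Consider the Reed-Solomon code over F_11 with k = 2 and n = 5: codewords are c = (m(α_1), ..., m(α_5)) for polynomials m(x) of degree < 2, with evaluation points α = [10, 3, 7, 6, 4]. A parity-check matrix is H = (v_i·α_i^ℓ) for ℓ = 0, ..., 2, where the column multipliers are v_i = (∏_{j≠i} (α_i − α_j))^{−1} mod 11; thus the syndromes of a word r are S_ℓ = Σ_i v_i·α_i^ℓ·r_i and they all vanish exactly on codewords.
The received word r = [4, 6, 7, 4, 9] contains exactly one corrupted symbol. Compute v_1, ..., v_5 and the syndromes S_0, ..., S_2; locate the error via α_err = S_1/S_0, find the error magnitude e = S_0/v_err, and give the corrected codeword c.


S = (6, 5, 6), error at position 1, error magnitude e = 10, c = [5, 6, 7, 4, 9].

Step 1: column multipliers v_i = (∏_{j≠i}(α_i − α_j))^{−1} mod 11.
  i = 1 (α = 10): (10−3)(10−7)(10−6)(10−4) = 7·3·4·6 = 504 ≡ 9, so v_1 = 9^{−1} = 5 (mod 11).
  i = 2 (α = 3): (3−10)(3−7)(3−6)(3−4) = (−7)·(−4)·(−3)·(−1) = 84 ≡ 7, so v_2 = 7^{−1} = 8 (mod 11).
  i = 3 (α = 7): (7−10)(7−3)(7−6)(7−4) = (−3)·4·1·3 = −36 ≡ 8, so v_3 = 8^{−1} = 7 (mod 11).
  i = 4 (α = 6): (6−10)(6−3)(6−7)(6−4) = (−4)·3·(−1)·2 = 24 ≡ 2, so v_4 = 2^{−1} = 6 (mod 11).
  i = 5 (α = 4): (4−10)(4−3)(4−7)(4−6) = (−6)·1·(−3)·(−2) = −36 ≡ 8, so v_5 = 8^{−1} = 7 (mod 11).
  v = [5, 8, 7, 6, 7].
Step 2: syndromes of r = [4, 6, 7, 4, 9] (all sums mod 11).
  S_0 = Σ v_i r_i = 5·4 + 8·6 + 7·7 + 6·4 + 7·9 = 204 ≡ 6.
  S_1 = Σ v_i α_i r_i = 5·10·4 + 8·3·6 + 7·7·7 + 6·6·4 + 7·4·9 = 1083 ≡ 5.
  α_i^2 mod 11 = [1, 9, 5, 3, 5].
  S_2 = Σ v_i α_i^2 r_i = 5·1·4 + 8·9·6 + 7·5·7 + 6·3·4 + 7·5·9 = 1084 ≡ 6.
  S = (6, 5, 6) ≠ 0, so r is not a codeword (an error is present).
Step 3: locate the error. For a single error e at position i, S_ℓ = v_i·e·α_i^ℓ, so α_err = S_1/S_0.
  S_0^{−1} = 6^{−1} = 2 (mod 11), so α_err = 5·2 = 10 ≡ 10 = α_1. Error position i = 1.
  Consistency check: S_2/S_1 = 6·9 = 54 ≡ 10 = α_err ✓ (single-error assumption holds).
Step 4: error magnitude e = S_0/v_1 = S_0·∏_{j≠1}(α_1 − α_j) = 6·9 = 54 ≡ 10 (mod 11).
Step 5: correct position 1: c_1 = r_1 − e = 4 − 10 ≡ 5 (mod 11). Hence c = [5, 6, 7, 4, 9].
  Check: interpolating c through the α_i gives m(x) = 8 + 3·x (degree < 2) with m(α_i) = c_i for every i, so c is indeed a codeword.


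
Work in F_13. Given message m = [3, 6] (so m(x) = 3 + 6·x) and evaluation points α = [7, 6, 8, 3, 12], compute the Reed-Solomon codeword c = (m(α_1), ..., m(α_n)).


c = [6, 0, 12, 8, 10]

Message polynomial: m(x) = 3 + 6·x (mod 13).
For each evaluation point α_i, compute m(α_i) mod 13:
  α_1 = 7: Horner steps 6 → 6, so m(7) = 6.
  α_2 = 6: Horner steps 6 → 0, so m(6) = 0.
  α_3 = 8: Horner steps 6 → 12, so m(8) = 12.
  α_4 = 3: Horner steps 6 → 8, so m(3) = 8.
  α_5 = 12: Horner steps 6 → 10, so m(12) = 10.
Codeword c = [6, 0, 12, 8, 10] ∈ F_13^5.


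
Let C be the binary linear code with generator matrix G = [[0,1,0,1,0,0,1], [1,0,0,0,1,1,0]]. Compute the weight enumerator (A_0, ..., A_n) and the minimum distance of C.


Weight distribution: A_0 = 1, A_3 = 2, A_6 = 1. Minimum distance d = 3.

Enumerate all 2^2 = 4 messages m ∈ F_2^2.
For each, compute codeword c = mG in F_2^7, then tally its weight.
  m = 00 → c = 0000000, weight = 0.
  m = 10 → c = 0101001, weight = 3.
  m = 01 → c = 1000110, weight = 3.
  m = 11 → c = 1101111, weight = 6.
Tally weights:
  weight 0: 1 codewords.
  weight 3: 2 codewords.
  weight 6: 1 codewords.
Minimum distance d = smallest w > 0 with A_w > 0 = 3.
Sanity: Σ A_w = 4 = 2^2 = 4 ✓.


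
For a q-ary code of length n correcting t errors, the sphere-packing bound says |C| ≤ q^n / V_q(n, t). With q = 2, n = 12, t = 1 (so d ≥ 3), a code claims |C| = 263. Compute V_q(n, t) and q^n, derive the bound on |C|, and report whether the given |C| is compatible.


V_q(n, t) = 13, q^n = 4096, Hamming bound = 315, |C| = 263 ≤ bound (satisfied).

Step 1: Compute V_q(n, t) = Σ_{j=0}^1 C(n, j) (q−1)^j.
  j = 0: C(12,0)·(1)^0 = 1·1 = 1.
  j = 1: C(12,1)·(1)^1 = 12·1 = 12.
  V_q(n, t) = 1 + 12 = 13.
Step 2: q^n = 2^12 = 4096.
Step 3: Hamming bound ⌊q^n / V_q(n,t)⌋ = ⌊4096/13⌋ = 315.
Step 4: Compare |C| = 263 to 315: satisfied.
The claimed |C| lies below the Hamming bound.


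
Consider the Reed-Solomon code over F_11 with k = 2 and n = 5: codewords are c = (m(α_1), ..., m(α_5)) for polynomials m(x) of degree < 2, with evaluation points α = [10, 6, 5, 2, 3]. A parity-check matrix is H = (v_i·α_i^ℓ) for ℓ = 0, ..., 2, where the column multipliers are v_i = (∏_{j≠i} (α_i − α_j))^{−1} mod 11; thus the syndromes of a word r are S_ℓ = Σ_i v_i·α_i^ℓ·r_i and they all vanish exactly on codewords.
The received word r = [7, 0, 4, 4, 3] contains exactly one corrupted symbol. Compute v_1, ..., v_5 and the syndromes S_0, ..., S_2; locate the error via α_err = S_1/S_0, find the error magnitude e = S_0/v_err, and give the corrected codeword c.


S = (10, 6, 8), error at position 3, error magnitude e = 3, c = [7, 0, 1, 4, 3].

Step 1: column multipliers v_i = (∏_{j≠i}(α_i − α_j))^{−1} mod 11.
  i = 1 (α = 10): (10−6)(10−5)(10−2)(10−3) = 4·5·8·7 = 1120 ≡ 9, so v_1 = 9^{−1} = 5 (mod 11).
  i = 2 (α = 6): (6−10)(6−5)(6−2)(6−3) = (−4)·1·4·3 = −48 ≡ 7, so v_2 = 7^{−1} = 8 (mod 11).
  i = 3 (α = 5): (5−10)(5−6)(5−2)(5−3) = (−5)·(−1)·3·2 = 30 ≡ 8, so v_3 = 8^{−1} = 7 (mod 11).
  i = 4 (α = 2): (2−10)(2−6)(2−5)(2−3) = (−8)·(−4)·(−3)·(−1) = 96 ≡ 8, so v_4 = 8^{−1} = 7 (mod 11).
  i = 5 (α = 3): (3−10)(3−6)(3−5)(3−2) = (−7)·(−3)·(−2)·1 = −42 ≡ 2, so v_5 = 2^{−1} = 6 (mod 11).
  v = [5, 8, 7, 7, 6].
Step 2: syndromes of r = [7, 0, 4, 4, 3] (all sums mod 11).
  S_0 = Σ v_i r_i = 5·7 + 8·0 + 7·4 + 7·4 + 6·3 = 109 ≡ 10.
  S_1 = Σ v_i α_i r_i = 5·10·7 + 8·6·0 + 7·5·4 + 7·2·4 + 6·3·3 = 600 ≡ 6.
  α_i^2 mod 11 = [1, 3, 3, 4, 9].
  S_2 = Σ v_i α_i^2 r_i = 5·1·7 + 8·3·0 + 7·3·4 + 7·4·4 + 6·9·3 = 393 ≡ 8.
  S = (10, 6, 8) ≠ 0, so r is not a codeword (an error is present).
Step 3: locate the error. For a single error e at position i, S_ℓ = v_i·e·α_i^ℓ, so α_err = S_1/S_0.
  S_0^{−1} = 10^{−1} = 10 (mod 11), so α_err = 6·10 = 60 ≡ 5 = α_3. Error position i = 3.
  Consistency check: S_2/S_1 = 8·2 = 16 ≡ 5 = α_err ✓ (single-error assumption holds).
Step 4: error magnitude e = S_0/v_3 = S_0·∏_{j≠3}(α_3 − α_j) = 10·8 = 80 ≡ 3 (mod 11).
Step 5: correct position 3: c_3 = r_3 − e = 4 − 3 ≡ 1 (mod 11). Hence c = [7, 0, 1, 4, 3].
  Check: interpolating c through the α_i gives m(x) = 6 + 10·x (degree < 2) with m(α_i) = c_i for every i, so c is indeed a codeword.


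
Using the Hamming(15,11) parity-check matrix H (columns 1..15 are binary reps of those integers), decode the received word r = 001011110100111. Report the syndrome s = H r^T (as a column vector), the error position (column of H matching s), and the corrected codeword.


s = (1, 0, 0, 1)^T, error position = 9, corrected codeword c = 001011111100111

Compute s = H r^T mod 2 one row at a time:
  s_1 = 1 + 0 + 1 + 0 + 0 + 1 + 1 + 1 = 5 ≡ 1 (mod 2).
  s_2 = 0 + 1 + 1 + 1 + 0 + 1 + 1 + 1 = 6 ≡ 0 (mod 2).
  s_3 = 0 + 1 + 1 + 1 + 1 + 0 + 1 + 1 = 6 ≡ 0 (mod 2).
  s_4 = 0 + 1 + 1 + 1 + 0 + 0 + 1 + 1 = 5 ≡ 1 (mod 2).
s = (1, 0, 0, 1)^T — this equals column 9 of H (binary 1001), so error is at position 9.
Correct: flip bit 9 of r = 001011110100111 to get c = 001011111100111.


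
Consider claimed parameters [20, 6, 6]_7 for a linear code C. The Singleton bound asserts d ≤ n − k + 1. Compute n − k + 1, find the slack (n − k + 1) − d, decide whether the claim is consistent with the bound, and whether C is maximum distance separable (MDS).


Singleton RHS = n − k + 1 = 15, slack = 9, bound satisfied, not MDS.

Singleton bound: d ≤ n − k + 1.
Here n = 20, k = 6, so n − k + 1 = 15.
Given d = 6, check d ≤ 15: YES.
Slack = (n − k + 1) − d = 9.
The code is NOT MDS (slack = 9 > 0).
Description: the claimed parameters are [20, 6, 6]_7; such a code would be non-MDS.


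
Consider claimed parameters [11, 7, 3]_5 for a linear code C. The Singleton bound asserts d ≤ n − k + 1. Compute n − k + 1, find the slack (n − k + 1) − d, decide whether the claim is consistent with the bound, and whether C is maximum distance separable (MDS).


Singleton RHS = n − k + 1 = 5, slack = 2, bound satisfied, not MDS.

Singleton bound: d ≤ n − k + 1.
Here n = 11, k = 7, so n − k + 1 = 5.
Given d = 3, check d ≤ 5: YES.
Slack = (n − k + 1) − d = 2.
The code is NOT MDS (slack = 2 > 0).
Description: the claimed parameters are [11, 7, 3]_5; such a code would be non-MDS.


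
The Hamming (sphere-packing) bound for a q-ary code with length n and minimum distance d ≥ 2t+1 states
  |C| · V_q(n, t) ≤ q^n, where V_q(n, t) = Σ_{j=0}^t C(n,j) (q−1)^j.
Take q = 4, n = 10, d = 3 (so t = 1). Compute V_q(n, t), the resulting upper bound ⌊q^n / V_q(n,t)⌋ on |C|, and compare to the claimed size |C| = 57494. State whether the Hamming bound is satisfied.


V_q(n, t) = 31, q^n = 1048576, Hamming bound = 33825, |C| = 57494 > bound (violated).

Step 1: Compute V_q(n, t) = Σ_{j=0}^1 C(n, j) (q−1)^j.
  j = 0: C(10,0)·(3)^0 = 1·1 = 1.
  j = 1: C(10,1)·(3)^1 = 10·3 = 30.
  V_q(n, t) = 1 + 30 = 31.
Step 2: q^n = 4^10 = 1048576.
Step 3: Hamming bound ⌊q^n / V_q(n,t)⌋ = ⌊1048576/31⌋ = 33825.
Step 4: Compare |C| = 57494 to 33825: violated.
The claimed |C| lies above the Hamming bound, so no 4-ary code of length 10 with d ≥ 3 can have 57494 codewords.


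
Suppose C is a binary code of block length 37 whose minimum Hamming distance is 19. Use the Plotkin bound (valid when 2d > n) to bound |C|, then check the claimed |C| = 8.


Plotkin bound M ≤ 38; given |C| = 8 ≤ bound (satisfied).

Check applicability: 2d = 38, n = 37.
2d − n = 1 > 0, so Plotkin applies.
Compute d/(2d−n) = 19/1 ≈ 19.0000.
⌊d/(2d−n)⌋ = 19.
Plotkin bound: M ≤ 2·19 = 38.
Given |C| = 8, check: satisfied.
This |C| is below the Plotkin bound.


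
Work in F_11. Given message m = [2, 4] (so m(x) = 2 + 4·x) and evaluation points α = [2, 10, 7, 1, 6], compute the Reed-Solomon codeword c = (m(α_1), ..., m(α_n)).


c = [10, 9, 8, 6, 4]

Message polynomial: m(x) = 2 + 4·x (mod 11).
For each evaluation point α_i, compute m(α_i) mod 11:
  α_1 = 2: Horner steps 4 → 10, so m(2) = 10.
  α_2 = 10: Horner steps 4 → 9, so m(10) = 9.
  α_3 = 7: Horner steps 4 → 8, so m(7) = 8.
  α_4 = 1: Horner steps 4 → 6, so m(1) = 6.
  α_5 = 6: Horner steps 4 → 4, so m(6) = 4.
Codeword c = [10, 9, 8, 6, 4] ∈ F_11^5.


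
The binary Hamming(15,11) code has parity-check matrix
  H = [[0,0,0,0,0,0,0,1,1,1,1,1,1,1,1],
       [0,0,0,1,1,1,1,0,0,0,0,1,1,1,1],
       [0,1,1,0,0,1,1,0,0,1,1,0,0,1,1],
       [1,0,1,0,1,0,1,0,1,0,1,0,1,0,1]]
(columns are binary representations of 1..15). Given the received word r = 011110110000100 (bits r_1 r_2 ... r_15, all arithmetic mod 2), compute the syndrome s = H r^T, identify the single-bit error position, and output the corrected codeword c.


s = (0, 0, 1, 0)^T, error position = 2, corrected codeword c = 001110110000100

Compute s = H r^T mod 2 one row at a time:
  s_1 = 1 + 0 + 0 + 0 + 0 + 1 + 0 + 0 = 2 ≡ 0 (mod 2).
  s_2 = 1 + 1 + 0 + 1 + 0 + 1 + 0 + 0 = 4 ≡ 0 (mod 2).
  s_3 = 1 + 1 + 0 + 1 + 0 + 0 + 0 + 0 = 3 ≡ 1 (mod 2).
  s_4 = 0 + 1 + 1 + 1 + 0 + 0 + 1 + 0 = 4 ≡ 0 (mod 2).
s = (0, 0, 1, 0)^T — this equals column 2 of H (binary 0010), so error is at position 2.
Correct: flip bit 2 of r = 011110110000100 to get c = 001110110000100.


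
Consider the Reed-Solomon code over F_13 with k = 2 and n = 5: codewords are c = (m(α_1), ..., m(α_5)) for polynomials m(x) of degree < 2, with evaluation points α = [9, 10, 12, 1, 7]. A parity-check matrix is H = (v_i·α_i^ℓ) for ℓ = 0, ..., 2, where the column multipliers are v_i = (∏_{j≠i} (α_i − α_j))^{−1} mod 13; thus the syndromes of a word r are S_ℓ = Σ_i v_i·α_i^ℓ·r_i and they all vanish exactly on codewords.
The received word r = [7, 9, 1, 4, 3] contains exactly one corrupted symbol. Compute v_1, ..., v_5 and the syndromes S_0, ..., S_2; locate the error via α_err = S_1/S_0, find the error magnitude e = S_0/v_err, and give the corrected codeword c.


S = (8, 5, 8), error at position 3, error magnitude e = 1, c = [7, 9, 0, 4, 3].

Step 1: column multipliers v_i = (∏_{j≠i}(α_i − α_j))^{−1} mod 13.
  i = 1 (α = 9): (9−10)(9−12)(9−1)(9−7) = (−1)·(−3)·8·2 = 48 ≡ 9, so v_1 = 9^{−1} = 3 (mod 13).
  i = 2 (α = 10): (10−9)(10−12)(10−1)(10−7) = 1·(−2)·9·3 = −54 ≡ 11, so v_2 = 11^{−1} = 6 (mod 13).
  i = 3 (α = 12): (12−9)(12−10)(12−1)(12−7) = 3·2·11·5 = 330 ≡ 5, so v_3 = 5^{−1} = 8 (mod 13).
  i = 4 (α = 1): (1−9)(1−10)(1−12)(1−7) = (−8)·(−9)·(−11)·(−6) = 4752 ≡ 7, so v_4 = 7^{−1} = 2 (mod 13).
  i = 5 (α = 7): (7−9)(7−10)(7−12)(7−1) = (−2)·(−3)·(−5)·6 = −180 ≡ 2, so v_5 = 2^{−1} = 7 (mod 13).
  v = [3, 6, 8, 2, 7].
Step 2: syndromes of r = [7, 9, 1, 4, 3] (all sums mod 13).
  S_0 = Σ v_i r_i = 3·7 + 6·9 + 8·1 + 2·4 + 7·3 = 112 ≡ 8.
  S_1 = Σ v_i α_i r_i = 3·9·7 + 6·10·9 + 8·12·1 + 2·1·4 + 7·7·3 = 980 ≡ 5.
  α_i^2 mod 13 = [3, 9, 1, 1, 10].
  S_2 = Σ v_i α_i^2 r_i = 3·3·7 + 6·9·9 + 8·1·1 + 2·1·4 + 7·10·3 = 775 ≡ 8.
  S = (8, 5, 8) ≠ 0, so r is not a codeword (an error is present).
Step 3: locate the error. For a single error e at position i, S_ℓ = v_i·e·α_i^ℓ, so α_err = S_1/S_0.
  S_0^{−1} = 8^{−1} = 5 (mod 13), so α_err = 5·5 = 25 ≡ 12 = α_3. Error position i = 3.
  Consistency check: S_2/S_1 = 8·8 = 64 ≡ 12 = α_err ✓ (single-error assumption holds).
Step 4: error magnitude e = S_0/v_3 = S_0·∏_{j≠3}(α_3 − α_j) = 8·5 = 40 ≡ 1 (mod 13).
Step 5: correct position 3: c_3 = r_3 − e = 1 − 1 ≡ 0 (mod 13). Hence c = [7, 9, 0, 4, 3].
  Check: interpolating c through the α_i gives m(x) = 2 + 2·x (degree < 2) with m(α_i) = c_i for every i, so c is indeed a codeword.


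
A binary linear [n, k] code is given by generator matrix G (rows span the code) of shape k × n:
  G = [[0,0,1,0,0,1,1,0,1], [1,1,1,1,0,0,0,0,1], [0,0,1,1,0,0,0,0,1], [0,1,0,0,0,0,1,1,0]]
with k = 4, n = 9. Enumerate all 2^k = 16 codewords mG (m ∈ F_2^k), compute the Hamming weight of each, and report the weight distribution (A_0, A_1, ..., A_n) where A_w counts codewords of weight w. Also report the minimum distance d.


Weight distribution: A_0 = 1, A_2 = 1, A_3 = 4, A_4 = 3, A_5 = 4, A_6 = 3. Minimum distance d = 2.

Enumerate all 2^4 = 16 messages m ∈ F_2^4.
For each, compute codeword c = mG in F_2^9, then tally its weight.
  m = 0000 → c = 000000000, weight = 0.
  m = 1000 → c = 001001101, weight = 4.
  m = 0100 → c = 111100001, weight = 5.
  m = 1100 → c = 110101100, weight = 5.
  m = 0010 → c = 001100001, weight = 3.
  m = 1010 → c = 000101100, weight = 3.
  m = 0110 → c = 110000000, weight = 2.
  m = 1110 → c = 111001101, weight = 6.
  m = 0001 → c = 010000110, weight = 3.
  m = 1001 → c = 011001011, weight = 5.
  m = 0101 → c = 101100111, weight = 6.
  m = 1101 → c = 100101010, weight = 4.
  m = 0011 → c = 011100111, weight = 6.
  m = 1011 → c = 010101010, weight = 4.
  m = 0111 → c = 100000110, weight = 3.
  m = 1111 → c = 101001011, weight = 5.
Tally weights:
  weight 0: 1 codewords.
  weight 2: 1 codewords.
  weight 3: 4 codewords.
  weight 4: 3 codewords.
  weight 5: 4 codewords.
  weight 6: 3 codewords.
Minimum distance d = smallest w > 0 with A_w > 0 = 2.
Sanity: Σ A_w = 16 = 2^4 = 16 ✓.
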